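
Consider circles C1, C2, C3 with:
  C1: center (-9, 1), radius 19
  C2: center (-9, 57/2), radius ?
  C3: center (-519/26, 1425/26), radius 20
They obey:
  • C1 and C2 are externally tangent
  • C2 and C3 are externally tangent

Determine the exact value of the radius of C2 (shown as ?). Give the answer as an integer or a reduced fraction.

17/2

1. [ext C1·C2]  r_C2² + 38r_C2 − 1581/4 = 0  ⇒  r_C2 = 17/2 (r>0 drops 1)
2. [ext C2·C3]  r_C2² + 40r_C2 − 1649/4 = 0  ⇒  r_C2 = 17/2 (r>0 drops 1)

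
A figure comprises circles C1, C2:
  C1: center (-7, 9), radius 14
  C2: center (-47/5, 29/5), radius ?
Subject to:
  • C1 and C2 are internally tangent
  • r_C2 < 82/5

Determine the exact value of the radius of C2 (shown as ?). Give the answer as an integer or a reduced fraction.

1. [int C1,C2]  r_C2² − 28r_C2 + 180 = 0  ⇒  r_C2 = 10 or 18
2. given r_C2 < 82/5: keep 10

10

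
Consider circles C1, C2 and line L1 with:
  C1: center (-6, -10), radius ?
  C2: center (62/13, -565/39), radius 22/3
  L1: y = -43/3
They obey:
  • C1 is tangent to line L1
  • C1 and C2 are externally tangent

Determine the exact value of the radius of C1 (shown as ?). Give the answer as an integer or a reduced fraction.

1. [C1‖L1]  r_C1² − 169/9 = 0  ⇒  r_C1 = 13/3 (r>0 drops 1)
2. [ext C1·C2]  r_C1² + (44/3)r_C1 − 247/3 = 0  ⇒  r_C1 = 13/3 (r>0 drops 1)

13/3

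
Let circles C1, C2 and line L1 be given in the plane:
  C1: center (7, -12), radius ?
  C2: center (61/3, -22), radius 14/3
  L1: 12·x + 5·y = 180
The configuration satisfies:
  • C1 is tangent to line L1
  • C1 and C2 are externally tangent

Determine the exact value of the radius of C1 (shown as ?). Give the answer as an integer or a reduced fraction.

1. [C1‖L1]  r_C1² − 144 = 0  ⇒  r_C1 = 12 (r>0 drops 1)
2. [ext C1·C2]  r_C1² + (28/3)r_C1 − 256 = 0  ⇒  r_C1 = 12 (r>0 drops 1)

12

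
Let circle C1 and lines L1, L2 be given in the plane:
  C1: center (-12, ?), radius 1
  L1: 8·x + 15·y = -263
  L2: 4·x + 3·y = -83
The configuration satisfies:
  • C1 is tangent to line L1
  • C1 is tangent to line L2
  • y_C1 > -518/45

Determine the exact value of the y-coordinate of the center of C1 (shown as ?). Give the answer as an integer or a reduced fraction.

1. [C1‖L1]  y_C1² + (334/15)y_C1 + 368/3 = 0  ⇒  y_C1 = -184/15 or -10
2. [C1‖L2]  y_C1² + (70/3)y_C1 + 400/3 = 0  ⇒  y_C1 = -40/3 or -10

-10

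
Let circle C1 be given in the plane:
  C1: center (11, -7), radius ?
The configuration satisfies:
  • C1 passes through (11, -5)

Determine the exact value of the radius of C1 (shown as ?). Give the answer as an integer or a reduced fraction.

2

1. [C1∋P]  r_C1² − 4 = 0  ⇒  r_C1 = 2 (r>0 drops 1)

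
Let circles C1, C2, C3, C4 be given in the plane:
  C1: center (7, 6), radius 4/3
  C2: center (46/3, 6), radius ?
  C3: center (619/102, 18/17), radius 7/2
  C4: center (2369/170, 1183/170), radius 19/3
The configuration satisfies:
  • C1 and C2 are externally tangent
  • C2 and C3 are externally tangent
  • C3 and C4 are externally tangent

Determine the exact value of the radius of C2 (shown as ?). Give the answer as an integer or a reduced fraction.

7

1. [ext C1·C2]  r_C2² + (8/3)r_C2 − 203/3 = 0  ⇒  r_C2 = 7 (r>0 drops 1)
2. [ext C2·C3]  r_C2² + 7r_C2 − 98 = 0  ⇒  r_C2 = 7 (r>0 drops 1)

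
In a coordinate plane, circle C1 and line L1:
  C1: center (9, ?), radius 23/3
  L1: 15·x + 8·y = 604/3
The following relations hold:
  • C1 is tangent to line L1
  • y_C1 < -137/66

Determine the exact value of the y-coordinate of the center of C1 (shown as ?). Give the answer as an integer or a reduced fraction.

1. [C1‖L1]  y_C1² − (199/12)y_C1 − 590/3 = 0  ⇒  y_C1 = -8 or 295/12
2. given y_C1 < -137/66: keep -8

-8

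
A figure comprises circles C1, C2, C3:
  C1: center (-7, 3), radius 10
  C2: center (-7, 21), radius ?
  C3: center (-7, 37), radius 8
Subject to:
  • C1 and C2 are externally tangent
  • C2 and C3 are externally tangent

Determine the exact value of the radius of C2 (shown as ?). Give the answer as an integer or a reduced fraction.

1. [ext C1·C2]  r_C2² + 20r_C2 − 224 = 0  ⇒  r_C2 = 8 (r>0 drops 1)
2. [ext C2·C3]  r_C2² + 16r_C2 − 192 = 0  ⇒  r_C2 = 8 (r>0 drops 1)

8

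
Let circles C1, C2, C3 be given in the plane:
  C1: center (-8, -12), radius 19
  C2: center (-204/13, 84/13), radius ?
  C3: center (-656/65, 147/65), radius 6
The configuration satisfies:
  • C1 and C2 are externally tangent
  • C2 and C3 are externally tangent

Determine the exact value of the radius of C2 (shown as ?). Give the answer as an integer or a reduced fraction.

1

1. [ext C1·C2]  r_C2² + 38r_C2 − 39 = 0  ⇒  r_C2 = 1 (r>0 drops 1)
2. [ext C2·C3]  r_C2² + 12r_C2 − 13 = 0  ⇒  r_C2 = 1 (r>0 drops 1)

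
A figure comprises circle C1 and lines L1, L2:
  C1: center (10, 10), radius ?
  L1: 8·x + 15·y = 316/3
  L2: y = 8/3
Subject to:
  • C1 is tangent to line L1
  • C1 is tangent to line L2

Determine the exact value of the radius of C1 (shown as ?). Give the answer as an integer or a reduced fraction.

22/3

1. [C1‖L1]  r_C1² − 484/9 = 0  ⇒  r_C1 = 22/3 (r>0 drops 1)
2. [C1‖L2]  r_C1² − 484/9 = 0  ⇒  r_C1 = 22/3 (r>0 drops 1)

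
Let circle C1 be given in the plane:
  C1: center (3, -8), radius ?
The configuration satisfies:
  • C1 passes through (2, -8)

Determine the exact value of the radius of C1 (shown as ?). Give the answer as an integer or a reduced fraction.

1

1. [C1∋P]  r_C1² − 1 = 0  ⇒  r_C1 = 1 (r>0 drops 1)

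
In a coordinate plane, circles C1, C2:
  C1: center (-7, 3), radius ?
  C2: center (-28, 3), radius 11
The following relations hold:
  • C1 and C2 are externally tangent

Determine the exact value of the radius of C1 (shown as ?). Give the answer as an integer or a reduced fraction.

10

1. [ext C1·C2]  r_C1² + 22r_C1 − 320 = 0  ⇒  r_C1 = 10 (r>0 drops 1)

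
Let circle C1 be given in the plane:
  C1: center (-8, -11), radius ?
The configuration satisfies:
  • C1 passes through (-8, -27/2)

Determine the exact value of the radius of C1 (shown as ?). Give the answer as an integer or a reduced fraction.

5/2

1. [C1∋P]  r_C1² − 25/4 = 0  ⇒  r_C1 = 5/2 (r>0 drops 1)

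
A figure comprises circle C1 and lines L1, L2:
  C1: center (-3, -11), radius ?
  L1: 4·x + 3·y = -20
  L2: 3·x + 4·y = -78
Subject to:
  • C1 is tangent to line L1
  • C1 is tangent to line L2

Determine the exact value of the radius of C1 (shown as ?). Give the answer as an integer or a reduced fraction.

5

1. [C1‖L1]  r_C1² − 25 = 0  ⇒  r_C1 = 5 (r>0 drops 1)
2. [C1‖L2]  r_C1² − 25 = 0  ⇒  r_C1 = 5 (r>0 drops 1)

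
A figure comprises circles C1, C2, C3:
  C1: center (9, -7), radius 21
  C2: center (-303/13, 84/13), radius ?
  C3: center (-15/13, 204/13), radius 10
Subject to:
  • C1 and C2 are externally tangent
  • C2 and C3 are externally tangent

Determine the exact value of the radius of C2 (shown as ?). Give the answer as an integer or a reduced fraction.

14

1. [ext C1·C2]  r_C2² + 42r_C2 − 784 = 0  ⇒  r_C2 = 14 (r>0 drops 1)
2. [ext C2·C3]  r_C2² + 20r_C2 − 476 = 0  ⇒  r_C2 = 14 (r>0 drops 1)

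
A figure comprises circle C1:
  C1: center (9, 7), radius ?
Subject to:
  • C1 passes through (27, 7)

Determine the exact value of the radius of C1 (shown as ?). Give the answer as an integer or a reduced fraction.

1. [C1∋P]  r_C1² − 324 = 0  ⇒  r_C1 = 18 (r>0 drops 1)

18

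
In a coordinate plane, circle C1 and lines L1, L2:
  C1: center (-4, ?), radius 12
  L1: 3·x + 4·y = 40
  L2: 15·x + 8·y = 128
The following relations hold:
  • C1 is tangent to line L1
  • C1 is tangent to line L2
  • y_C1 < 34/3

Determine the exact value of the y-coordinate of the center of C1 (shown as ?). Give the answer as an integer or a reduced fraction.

1. [C1‖L1]  y_C1² − 26y_C1 − 56 = 0  ⇒  y_C1 = -2 or 28
2. [C1‖L2]  y_C1² − 47y_C1 − 98 = 0  ⇒  y_C1 = -2 or 49

-2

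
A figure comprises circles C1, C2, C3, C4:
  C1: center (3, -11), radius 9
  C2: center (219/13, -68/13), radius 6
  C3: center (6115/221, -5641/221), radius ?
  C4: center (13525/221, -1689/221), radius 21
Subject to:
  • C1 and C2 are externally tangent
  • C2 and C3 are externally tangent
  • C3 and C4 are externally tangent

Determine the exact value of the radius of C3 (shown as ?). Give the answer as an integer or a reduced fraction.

17

1. [ext C2·C3]  r_C3² + 12r_C3 − 493 = 0  ⇒  r_C3 = 17 (r>0 drops 1)
2. [ext C3·C4]  r_C3² + 42r_C3 − 1003 = 0  ⇒  r_C3 = 17 (r>0 drops 1)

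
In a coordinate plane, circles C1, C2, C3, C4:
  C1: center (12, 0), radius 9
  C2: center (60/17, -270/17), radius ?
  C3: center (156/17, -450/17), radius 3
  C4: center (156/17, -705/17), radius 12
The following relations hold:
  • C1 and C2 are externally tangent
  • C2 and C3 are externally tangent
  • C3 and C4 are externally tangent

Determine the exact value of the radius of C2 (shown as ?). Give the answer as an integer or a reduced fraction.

1. [ext C1·C2]  r_C2² + 18r_C2 − 243 = 0  ⇒  r_C2 = 9 (r>0 drops 1)
2. [ext C2·C3]  r_C2² + 6r_C2 − 135 = 0  ⇒  r_C2 = 9 (r>0 drops 1)

9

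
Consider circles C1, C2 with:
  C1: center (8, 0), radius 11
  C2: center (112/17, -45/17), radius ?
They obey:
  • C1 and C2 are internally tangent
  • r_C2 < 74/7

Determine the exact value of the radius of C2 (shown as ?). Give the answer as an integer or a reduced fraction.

1. [int C1,C2]  r_C2² − 22r_C2 + 112 = 0  ⇒  r_C2 = 8 or 14
2. given r_C2 < 74/7: keep 8

8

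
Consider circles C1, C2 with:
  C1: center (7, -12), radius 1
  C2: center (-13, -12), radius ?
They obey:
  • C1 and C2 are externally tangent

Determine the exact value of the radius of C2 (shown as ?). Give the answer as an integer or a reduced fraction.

19

1. [ext C1·C2]  r_C2² + 2r_C2 − 399 = 0  ⇒  r_C2 = 19 (r>0 drops 1)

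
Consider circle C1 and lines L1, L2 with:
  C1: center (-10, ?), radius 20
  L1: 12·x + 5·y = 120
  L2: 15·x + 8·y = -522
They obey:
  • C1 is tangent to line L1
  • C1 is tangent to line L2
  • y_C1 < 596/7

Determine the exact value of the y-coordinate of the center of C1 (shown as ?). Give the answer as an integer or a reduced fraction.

1. [C1‖L1]  y_C1² − 96y_C1 − 400 = 0  ⇒  y_C1 = -4 or 100
2. [C1‖L2]  y_C1² + 93y_C1 + 356 = 0  ⇒  y_C1 = -89 or -4

-4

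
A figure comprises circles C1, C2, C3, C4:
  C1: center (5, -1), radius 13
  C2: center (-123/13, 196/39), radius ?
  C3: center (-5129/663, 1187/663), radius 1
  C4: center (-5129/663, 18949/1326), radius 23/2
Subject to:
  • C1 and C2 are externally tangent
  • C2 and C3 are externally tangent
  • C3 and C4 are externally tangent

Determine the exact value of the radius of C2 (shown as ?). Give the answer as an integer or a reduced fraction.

8/3

1. [ext C1·C2]  r_C2² + 26r_C2 − 688/9 = 0  ⇒  r_C2 = 8/3 (r>0 drops 1)
2. [ext C2·C3]  r_C2² + 2r_C2 − 112/9 = 0  ⇒  r_C2 = 8/3 (r>0 drops 1)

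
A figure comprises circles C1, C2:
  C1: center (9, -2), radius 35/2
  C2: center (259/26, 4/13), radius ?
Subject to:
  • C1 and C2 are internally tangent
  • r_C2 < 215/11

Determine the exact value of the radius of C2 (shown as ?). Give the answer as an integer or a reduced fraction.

1. [int C1,C2]  r_C2² − 35r_C2 + 300 = 0  ⇒  r_C2 = 15 or 20
2. given r_C2 < 215/11: keep 15

15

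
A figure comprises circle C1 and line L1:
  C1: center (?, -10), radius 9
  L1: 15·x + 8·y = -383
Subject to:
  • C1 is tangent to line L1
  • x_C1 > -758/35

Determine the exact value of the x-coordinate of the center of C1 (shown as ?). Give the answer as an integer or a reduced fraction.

-10

1. [C1‖L1]  x_C1² + (202/5)x_C1 + 304 = 0  ⇒  x_C1 = -152/5 or -10
2. given x_C1 > -758/35: keep -10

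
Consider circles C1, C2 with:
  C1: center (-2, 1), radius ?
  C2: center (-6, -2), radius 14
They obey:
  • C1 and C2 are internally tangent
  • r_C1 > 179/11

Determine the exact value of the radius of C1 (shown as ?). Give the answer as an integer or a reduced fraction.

1. [int C1,C2]  r_C1² − 28r_C1 + 171 = 0  ⇒  r_C1 = 9 or 19
2. given r_C1 > 179/11: keep 19

19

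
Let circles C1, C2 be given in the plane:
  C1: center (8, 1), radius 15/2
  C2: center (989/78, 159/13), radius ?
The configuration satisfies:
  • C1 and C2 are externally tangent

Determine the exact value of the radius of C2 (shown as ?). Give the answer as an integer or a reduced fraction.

14/3

1. [ext C1·C2]  r_C2² + 15r_C2 − 826/9 = 0  ⇒  r_C2 = 14/3 (r>0 drops 1)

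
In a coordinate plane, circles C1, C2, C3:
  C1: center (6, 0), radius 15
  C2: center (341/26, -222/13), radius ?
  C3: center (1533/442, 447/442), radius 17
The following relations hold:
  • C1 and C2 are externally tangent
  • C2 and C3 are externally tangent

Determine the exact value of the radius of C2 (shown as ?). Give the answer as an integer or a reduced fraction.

7/2

1. [ext C1·C2]  r_C2² + 30r_C2 − 469/4 = 0  ⇒  r_C2 = 7/2 (r>0 drops 1)
2. [ext C2·C3]  r_C2² + 34r_C2 − 525/4 = 0  ⇒  r_C2 = 7/2 (r>0 drops 1)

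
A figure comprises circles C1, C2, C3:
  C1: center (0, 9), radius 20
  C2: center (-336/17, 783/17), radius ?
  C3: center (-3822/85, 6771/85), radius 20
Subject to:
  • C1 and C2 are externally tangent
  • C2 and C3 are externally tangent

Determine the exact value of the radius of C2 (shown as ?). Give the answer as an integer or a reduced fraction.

1. [ext C1·C2]  r_C2² + 40r_C2 − 1364 = 0  ⇒  r_C2 = 22 (r>0 drops 1)
2. [ext C2·C3]  r_C2² + 40r_C2 − 1364 = 0  ⇒  r_C2 = 22 (r>0 drops 1)

22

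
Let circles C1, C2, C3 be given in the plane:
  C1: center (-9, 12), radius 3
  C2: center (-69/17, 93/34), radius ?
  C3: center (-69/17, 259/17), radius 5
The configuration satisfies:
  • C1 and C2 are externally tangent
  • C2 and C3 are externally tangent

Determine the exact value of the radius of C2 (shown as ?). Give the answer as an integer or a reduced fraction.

1. [ext C1·C2]  r_C2² + 6r_C2 − 405/4 = 0  ⇒  r_C2 = 15/2 (r>0 drops 1)
2. [ext C2·C3]  r_C2² + 10r_C2 − 525/4 = 0  ⇒  r_C2 = 15/2 (r>0 drops 1)

15/2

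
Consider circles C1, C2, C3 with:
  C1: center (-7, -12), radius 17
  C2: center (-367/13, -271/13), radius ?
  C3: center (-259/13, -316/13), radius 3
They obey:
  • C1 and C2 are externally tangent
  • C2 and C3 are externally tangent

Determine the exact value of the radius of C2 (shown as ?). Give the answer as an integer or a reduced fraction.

1. [ext C1·C2]  r_C2² + 34r_C2 − 240 = 0  ⇒  r_C2 = 6 (r>0 drops 1)
2. [ext C2·C3]  r_C2² + 6r_C2 − 72 = 0  ⇒  r_C2 = 6 (r>0 drops 1)

6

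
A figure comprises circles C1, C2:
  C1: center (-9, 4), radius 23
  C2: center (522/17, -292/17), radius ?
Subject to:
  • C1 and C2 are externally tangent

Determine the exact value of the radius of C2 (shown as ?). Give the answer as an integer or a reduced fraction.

1. [ext C1·C2]  r_C2² + 46r_C2 − 1496 = 0  ⇒  r_C2 = 22 (r>0 drops 1)

22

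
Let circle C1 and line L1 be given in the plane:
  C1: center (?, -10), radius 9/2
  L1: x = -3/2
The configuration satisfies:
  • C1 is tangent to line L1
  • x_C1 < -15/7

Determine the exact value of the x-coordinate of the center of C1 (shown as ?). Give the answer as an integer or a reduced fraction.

-6

1. [C1‖L1]  x_C1² + 3x_C1 − 18 = 0  ⇒  x_C1 = -6 or 3
2. given x_C1 < -15/7: keep -6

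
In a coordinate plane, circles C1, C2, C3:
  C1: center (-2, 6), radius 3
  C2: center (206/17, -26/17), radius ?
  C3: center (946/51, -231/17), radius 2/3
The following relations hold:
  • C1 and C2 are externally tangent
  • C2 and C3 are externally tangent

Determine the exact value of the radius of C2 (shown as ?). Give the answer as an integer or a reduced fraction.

1. [ext C1·C2]  r_C2² + 6r_C2 − 247 = 0  ⇒  r_C2 = 13 (r>0 drops 1)
2. [ext C2·C3]  r_C2² + (4/3)r_C2 − 559/3 = 0  ⇒  r_C2 = 13 (r>0 drops 1)

13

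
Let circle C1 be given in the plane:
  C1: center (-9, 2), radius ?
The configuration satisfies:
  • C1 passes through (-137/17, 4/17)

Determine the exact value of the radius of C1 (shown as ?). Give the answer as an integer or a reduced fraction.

1. [C1∋P]  r_C1² − 4 = 0  ⇒  r_C1 = 2 (r>0 drops 1)

2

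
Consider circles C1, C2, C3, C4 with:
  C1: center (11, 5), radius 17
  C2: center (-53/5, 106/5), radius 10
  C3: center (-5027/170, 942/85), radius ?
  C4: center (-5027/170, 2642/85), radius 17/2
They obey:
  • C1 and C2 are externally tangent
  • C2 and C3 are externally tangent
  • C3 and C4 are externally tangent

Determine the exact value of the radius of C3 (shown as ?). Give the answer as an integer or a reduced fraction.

23/2

1. [ext C2·C3]  r_C3² + 20r_C3 − 1449/4 = 0  ⇒  r_C3 = 23/2 (r>0 drops 1)
2. [ext C3·C4]  r_C3² + 17r_C3 − 1311/4 = 0  ⇒  r_C3 = 23/2 (r>0 drops 1)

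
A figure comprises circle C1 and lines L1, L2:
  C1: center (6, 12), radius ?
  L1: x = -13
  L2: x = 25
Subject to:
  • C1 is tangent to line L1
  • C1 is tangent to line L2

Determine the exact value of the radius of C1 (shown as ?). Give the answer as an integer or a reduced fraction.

19

1. [C1‖L1]  r_C1² − 361 = 0  ⇒  r_C1 = 19 (r>0 drops 1)
2. [C1‖L2]  r_C1² − 361 = 0  ⇒  r_C1 = 19 (r>0 drops 1)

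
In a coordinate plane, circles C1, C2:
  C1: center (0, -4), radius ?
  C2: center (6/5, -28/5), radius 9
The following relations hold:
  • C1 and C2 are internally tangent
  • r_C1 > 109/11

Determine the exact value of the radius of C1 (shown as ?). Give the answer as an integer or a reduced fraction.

1. [int C1,C2]  r_C1² − 18r_C1 + 77 = 0  ⇒  r_C1 = 7 or 11
2. given r_C1 > 109/11: keep 11

11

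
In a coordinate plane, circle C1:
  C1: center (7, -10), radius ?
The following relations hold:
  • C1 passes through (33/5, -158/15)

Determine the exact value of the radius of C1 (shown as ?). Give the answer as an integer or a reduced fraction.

1. [C1∋P]  r_C1² − 4/9 = 0  ⇒  r_C1 = 2/3 (r>0 drops 1)

2/3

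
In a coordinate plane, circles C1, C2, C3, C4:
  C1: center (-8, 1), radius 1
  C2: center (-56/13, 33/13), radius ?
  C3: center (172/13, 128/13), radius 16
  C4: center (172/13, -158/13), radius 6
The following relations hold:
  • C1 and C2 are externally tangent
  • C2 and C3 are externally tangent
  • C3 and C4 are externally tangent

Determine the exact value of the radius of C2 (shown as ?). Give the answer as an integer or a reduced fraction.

1. [ext C1·C2]  r_C2² + 2r_C2 − 15 = 0  ⇒  r_C2 = 3 (r>0 drops 1)
2. [ext C2·C3]  r_C2² + 32r_C2 − 105 = 0  ⇒  r_C2 = 3 (r>0 drops 1)

3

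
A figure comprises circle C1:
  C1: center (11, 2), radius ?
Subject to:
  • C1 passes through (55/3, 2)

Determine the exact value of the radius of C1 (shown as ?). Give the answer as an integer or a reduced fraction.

1. [C1∋P]  r_C1² − 484/9 = 0  ⇒  r_C1 = 22/3 (r>0 drops 1)

22/3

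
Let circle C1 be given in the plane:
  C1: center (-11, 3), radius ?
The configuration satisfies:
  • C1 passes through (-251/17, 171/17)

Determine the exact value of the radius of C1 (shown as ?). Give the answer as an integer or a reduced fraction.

8

1. [C1∋P]  r_C1² − 64 = 0  ⇒  r_C1 = 8 (r>0 drops 1)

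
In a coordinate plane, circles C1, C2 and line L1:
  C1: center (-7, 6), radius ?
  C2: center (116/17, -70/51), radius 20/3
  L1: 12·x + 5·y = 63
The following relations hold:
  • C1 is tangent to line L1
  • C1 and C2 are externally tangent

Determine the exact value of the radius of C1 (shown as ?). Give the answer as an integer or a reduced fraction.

1. [C1‖L1]  r_C1² − 81 = 0  ⇒  r_C1 = 9 (r>0 drops 1)
2. [ext C1·C2]  r_C1² + (40/3)r_C1 − 201 = 0  ⇒  r_C1 = 9 (r>0 drops 1)

9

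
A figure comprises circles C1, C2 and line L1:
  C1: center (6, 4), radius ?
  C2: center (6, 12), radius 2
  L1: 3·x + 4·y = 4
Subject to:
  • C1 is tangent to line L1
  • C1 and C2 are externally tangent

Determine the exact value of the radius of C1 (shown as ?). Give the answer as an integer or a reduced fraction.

6

1. [C1‖L1]  r_C1² − 36 = 0  ⇒  r_C1 = 6 (r>0 drops 1)
2. [ext C1·C2]  r_C1² + 4r_C1 − 60 = 0  ⇒  r_C1 = 6 (r>0 drops 1)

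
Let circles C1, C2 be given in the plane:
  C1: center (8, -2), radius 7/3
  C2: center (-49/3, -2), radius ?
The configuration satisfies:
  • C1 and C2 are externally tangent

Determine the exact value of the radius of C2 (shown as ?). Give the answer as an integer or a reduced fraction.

1. [ext C1·C2]  r_C2² + (14/3)r_C2 − 1760/3 = 0  ⇒  r_C2 = 22 (r>0 drops 1)

22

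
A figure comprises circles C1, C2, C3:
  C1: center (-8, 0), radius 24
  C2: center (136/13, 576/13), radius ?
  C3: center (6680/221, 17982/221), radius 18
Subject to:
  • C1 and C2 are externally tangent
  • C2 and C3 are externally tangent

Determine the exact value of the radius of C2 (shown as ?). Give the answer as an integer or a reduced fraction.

1. [ext C1·C2]  r_C2² + 48r_C2 − 1728 = 0  ⇒  r_C2 = 24 (r>0 drops 1)
2. [ext C2·C3]  r_C2² + 36r_C2 − 1440 = 0  ⇒  r_C2 = 24 (r>0 drops 1)

24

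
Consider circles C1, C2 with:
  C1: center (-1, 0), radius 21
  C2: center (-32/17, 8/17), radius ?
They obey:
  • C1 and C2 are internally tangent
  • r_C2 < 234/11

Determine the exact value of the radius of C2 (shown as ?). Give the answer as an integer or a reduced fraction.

20

1. [int C1,C2]  r_C2² − 42r_C2 + 440 = 0  ⇒  r_C2 = 20 or 22
2. given r_C2 < 234/11: keep 20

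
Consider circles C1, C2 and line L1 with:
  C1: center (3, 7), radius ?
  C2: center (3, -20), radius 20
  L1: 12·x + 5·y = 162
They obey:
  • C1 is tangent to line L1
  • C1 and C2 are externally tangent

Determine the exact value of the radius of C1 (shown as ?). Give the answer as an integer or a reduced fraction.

7

1. [C1‖L1]  r_C1² − 49 = 0  ⇒  r_C1 = 7 (r>0 drops 1)
2. [ext C1·C2]  r_C1² + 40r_C1 − 329 = 0  ⇒  r_C1 = 7 (r>0 drops 1)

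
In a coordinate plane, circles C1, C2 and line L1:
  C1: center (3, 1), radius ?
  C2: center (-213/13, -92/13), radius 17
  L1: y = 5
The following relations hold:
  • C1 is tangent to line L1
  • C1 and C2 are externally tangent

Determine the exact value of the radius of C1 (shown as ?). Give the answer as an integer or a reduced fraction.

4

1. [C1‖L1]  r_C1² − 16 = 0  ⇒  r_C1 = 4 (r>0 drops 1)
2. [ext C1·C2]  r_C1² + 34r_C1 − 152 = 0  ⇒  r_C1 = 4 (r>0 drops 1)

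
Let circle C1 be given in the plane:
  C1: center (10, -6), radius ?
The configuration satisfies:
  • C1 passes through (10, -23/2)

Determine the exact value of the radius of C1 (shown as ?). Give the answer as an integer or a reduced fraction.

11/2

1. [C1∋P]  r_C1² − 121/4 = 0  ⇒  r_C1 = 11/2 (r>0 drops 1)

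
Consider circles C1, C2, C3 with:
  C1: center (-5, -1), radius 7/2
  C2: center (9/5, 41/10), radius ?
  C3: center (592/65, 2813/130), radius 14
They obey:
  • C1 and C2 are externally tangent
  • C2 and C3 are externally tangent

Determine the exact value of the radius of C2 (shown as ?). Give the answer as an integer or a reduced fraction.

1. [ext C1·C2]  r_C2² + 7r_C2 − 60 = 0  ⇒  r_C2 = 5 (r>0 drops 1)
2. [ext C2·C3]  r_C2² + 28r_C2 − 165 = 0  ⇒  r_C2 = 5 (r>0 drops 1)

5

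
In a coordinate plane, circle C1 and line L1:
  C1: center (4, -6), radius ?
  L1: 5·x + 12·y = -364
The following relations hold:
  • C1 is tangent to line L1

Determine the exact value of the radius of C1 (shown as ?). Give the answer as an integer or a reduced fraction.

24

1. [C1‖L1]  r_C1² − 576 = 0  ⇒  r_C1 = 24 (r>0 drops 1)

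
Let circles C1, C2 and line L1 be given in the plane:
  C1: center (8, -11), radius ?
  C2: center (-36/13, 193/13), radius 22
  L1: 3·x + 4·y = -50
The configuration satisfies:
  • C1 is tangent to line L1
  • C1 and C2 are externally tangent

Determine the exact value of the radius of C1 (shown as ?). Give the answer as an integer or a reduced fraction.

1. [C1‖L1]  r_C1² − 36 = 0  ⇒  r_C1 = 6 (r>0 drops 1)
2. [ext C1·C2]  r_C1² + 44r_C1 − 300 = 0  ⇒  r_C1 = 6 (r>0 drops 1)

6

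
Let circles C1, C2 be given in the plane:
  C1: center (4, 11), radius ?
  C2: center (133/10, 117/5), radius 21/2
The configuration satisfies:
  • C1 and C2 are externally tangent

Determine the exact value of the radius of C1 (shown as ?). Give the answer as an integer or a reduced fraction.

5

1. [ext C1·C2]  r_C1² + 21r_C1 − 130 = 0  ⇒  r_C1 = 5 (r>0 drops 1)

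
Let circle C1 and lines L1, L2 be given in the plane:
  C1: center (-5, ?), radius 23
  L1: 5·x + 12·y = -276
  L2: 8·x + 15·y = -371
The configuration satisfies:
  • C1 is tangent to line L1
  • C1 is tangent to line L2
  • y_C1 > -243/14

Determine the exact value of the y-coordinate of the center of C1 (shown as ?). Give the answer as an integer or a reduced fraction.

4

1. [C1‖L1]  y_C1² + (251/6)y_C1 − 550/3 = 0  ⇒  y_C1 = -275/6 or 4
2. [C1‖L2]  y_C1² + (662/15)y_C1 − 2888/15 = 0  ⇒  y_C1 = -722/15 or 4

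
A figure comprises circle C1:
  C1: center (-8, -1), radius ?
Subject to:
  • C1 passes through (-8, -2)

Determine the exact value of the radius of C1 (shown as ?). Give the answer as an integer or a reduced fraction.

1. [C1∋P]  r_C1² − 1 = 0  ⇒  r_C1 = 1 (r>0 drops 1)

1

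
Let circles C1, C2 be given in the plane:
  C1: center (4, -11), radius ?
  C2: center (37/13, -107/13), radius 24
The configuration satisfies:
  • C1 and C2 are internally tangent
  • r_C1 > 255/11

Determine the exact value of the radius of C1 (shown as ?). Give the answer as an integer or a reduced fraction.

1. [int C1,C2]  r_C1² − 48r_C1 + 567 = 0  ⇒  r_C1 = 21 or 27
2. given r_C1 > 255/11: keep 27

27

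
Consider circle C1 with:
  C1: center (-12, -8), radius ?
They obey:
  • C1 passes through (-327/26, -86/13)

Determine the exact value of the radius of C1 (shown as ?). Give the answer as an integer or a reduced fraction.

1. [C1∋P]  r_C1² − 9/4 = 0  ⇒  r_C1 = 3/2 (r>0 drops 1)

3/2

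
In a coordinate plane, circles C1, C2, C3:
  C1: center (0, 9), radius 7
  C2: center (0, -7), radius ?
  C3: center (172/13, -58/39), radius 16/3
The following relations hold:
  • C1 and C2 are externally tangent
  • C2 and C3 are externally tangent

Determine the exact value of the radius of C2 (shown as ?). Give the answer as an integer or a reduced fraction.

1. [ext C1·C2]  r_C2² + 14r_C2 − 207 = 0  ⇒  r_C2 = 9 (r>0 drops 1)
2. [ext C2·C3]  r_C2² + (32/3)r_C2 − 177 = 0  ⇒  r_C2 = 9 (r>0 drops 1)

9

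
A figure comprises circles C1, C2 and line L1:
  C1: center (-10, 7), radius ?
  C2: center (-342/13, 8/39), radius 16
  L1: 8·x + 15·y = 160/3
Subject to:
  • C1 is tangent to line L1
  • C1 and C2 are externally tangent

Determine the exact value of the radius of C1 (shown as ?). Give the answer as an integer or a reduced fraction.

1. [C1‖L1]  r_C1² − 25/9 = 0  ⇒  r_C1 = 5/3 (r>0 drops 1)
2. [ext C1·C2]  r_C1² + 32r_C1 − 505/9 = 0  ⇒  r_C1 = 5/3 (r>0 drops 1)

5/3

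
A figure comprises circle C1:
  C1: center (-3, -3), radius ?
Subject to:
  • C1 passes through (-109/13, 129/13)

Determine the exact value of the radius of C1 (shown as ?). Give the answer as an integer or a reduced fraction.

14

1. [C1∋P]  r_C1² − 196 = 0  ⇒  r_C1 = 14 (r>0 drops 1)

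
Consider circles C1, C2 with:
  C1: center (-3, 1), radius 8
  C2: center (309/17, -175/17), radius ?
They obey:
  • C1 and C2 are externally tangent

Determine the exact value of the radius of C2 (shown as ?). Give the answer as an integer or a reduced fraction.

16

1. [ext C1·C2]  r_C2² + 16r_C2 − 512 = 0  ⇒  r_C2 = 16 (r>0 drops 1)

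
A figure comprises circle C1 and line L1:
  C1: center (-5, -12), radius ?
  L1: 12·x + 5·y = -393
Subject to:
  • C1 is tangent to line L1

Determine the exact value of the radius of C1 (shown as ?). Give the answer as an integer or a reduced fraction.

1. [C1‖L1]  r_C1² − 441 = 0  ⇒  r_C1 = 21 (r>0 drops 1)

21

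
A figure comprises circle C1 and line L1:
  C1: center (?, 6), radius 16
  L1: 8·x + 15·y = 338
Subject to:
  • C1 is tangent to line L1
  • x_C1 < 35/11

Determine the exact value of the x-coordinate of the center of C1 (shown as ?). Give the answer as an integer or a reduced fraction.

1. [C1‖L1]  x_C1² − 62x_C1 − 195 = 0  ⇒  x_C1 = -3 or 65
2. given x_C1 < 35/11: keep -3

-3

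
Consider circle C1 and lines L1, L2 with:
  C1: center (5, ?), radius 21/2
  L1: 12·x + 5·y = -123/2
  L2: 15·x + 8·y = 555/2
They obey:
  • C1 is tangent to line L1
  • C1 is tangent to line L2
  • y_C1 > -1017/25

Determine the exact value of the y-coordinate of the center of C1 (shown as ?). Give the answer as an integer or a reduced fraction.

3

1. [C1‖L1]  y_C1² + (243/5)y_C1 − 774/5 = 0  ⇒  y_C1 = -258/5 or 3
2. [C1‖L2]  y_C1² − (405/8)y_C1 + 1143/8 = 0  ⇒  y_C1 = 3 or 381/8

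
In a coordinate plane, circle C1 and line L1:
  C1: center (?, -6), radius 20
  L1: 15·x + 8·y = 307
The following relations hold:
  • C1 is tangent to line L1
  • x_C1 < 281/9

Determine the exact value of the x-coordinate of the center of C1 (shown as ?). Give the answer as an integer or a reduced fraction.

1. [C1‖L1]  x_C1² − (142/3)x_C1 + 139/3 = 0  ⇒  x_C1 = 1 or 139/3
2. given x_C1 < 281/9: keep 1

1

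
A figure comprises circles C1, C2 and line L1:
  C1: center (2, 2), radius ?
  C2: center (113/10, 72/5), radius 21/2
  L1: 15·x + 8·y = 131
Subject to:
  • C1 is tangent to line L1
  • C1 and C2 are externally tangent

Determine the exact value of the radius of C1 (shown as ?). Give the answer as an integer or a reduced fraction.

1. [C1‖L1]  r_C1² − 25 = 0  ⇒  r_C1 = 5 (r>0 drops 1)
2. [ext C1·C2]  r_C1² + 21r_C1 − 130 = 0  ⇒  r_C1 = 5 (r>0 drops 1)

5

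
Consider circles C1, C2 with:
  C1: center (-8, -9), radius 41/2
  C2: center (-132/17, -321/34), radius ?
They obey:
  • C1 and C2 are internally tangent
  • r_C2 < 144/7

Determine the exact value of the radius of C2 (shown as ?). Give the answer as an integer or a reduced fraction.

1. [int C1,C2]  r_C2² − 41r_C2 + 420 = 0  ⇒  r_C2 = 20 or 21
2. given r_C2 < 144/7: keep 20

20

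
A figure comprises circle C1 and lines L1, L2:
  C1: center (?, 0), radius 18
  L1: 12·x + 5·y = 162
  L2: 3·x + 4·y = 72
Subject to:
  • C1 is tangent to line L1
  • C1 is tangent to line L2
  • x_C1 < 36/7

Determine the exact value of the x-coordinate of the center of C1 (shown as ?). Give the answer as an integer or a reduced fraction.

-6

1. [C1‖L1]  x_C1² − 27x_C1 − 198 = 0  ⇒  x_C1 = -6 or 33
2. [C1‖L2]  x_C1² − 48x_C1 − 324 = 0  ⇒  x_C1 = -6 or 54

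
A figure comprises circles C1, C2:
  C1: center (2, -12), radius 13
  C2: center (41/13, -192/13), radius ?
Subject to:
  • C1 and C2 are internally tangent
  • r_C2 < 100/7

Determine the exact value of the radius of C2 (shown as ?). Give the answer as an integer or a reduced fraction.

10

1. [int C1,C2]  r_C2² − 26r_C2 + 160 = 0  ⇒  r_C2 = 10 or 16
2. given r_C2 < 100/7: keep 10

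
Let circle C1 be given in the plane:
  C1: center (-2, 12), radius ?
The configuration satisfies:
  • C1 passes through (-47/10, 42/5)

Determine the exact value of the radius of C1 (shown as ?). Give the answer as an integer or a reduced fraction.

1. [C1∋P]  r_C1² − 81/4 = 0  ⇒  r_C1 = 9/2 (r>0 drops 1)

9/2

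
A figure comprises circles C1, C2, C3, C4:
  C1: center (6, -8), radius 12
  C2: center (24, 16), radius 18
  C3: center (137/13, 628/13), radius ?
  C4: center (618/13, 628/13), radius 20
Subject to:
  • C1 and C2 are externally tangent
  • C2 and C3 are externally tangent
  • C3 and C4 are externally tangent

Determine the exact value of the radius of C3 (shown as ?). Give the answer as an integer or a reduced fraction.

1. [ext C2·C3]  r_C3² + 36r_C3 − 901 = 0  ⇒  r_C3 = 17 (r>0 drops 1)
2. [ext C3·C4]  r_C3² + 40r_C3 − 969 = 0  ⇒  r_C3 = 17 (r>0 drops 1)

17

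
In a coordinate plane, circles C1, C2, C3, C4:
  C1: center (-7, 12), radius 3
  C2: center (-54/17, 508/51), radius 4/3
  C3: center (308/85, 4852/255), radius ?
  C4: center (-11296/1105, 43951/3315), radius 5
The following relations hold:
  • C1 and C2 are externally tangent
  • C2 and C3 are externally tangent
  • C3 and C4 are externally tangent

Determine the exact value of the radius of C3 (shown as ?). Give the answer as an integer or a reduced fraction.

10

1. [ext C2·C3]  r_C3² + (8/3)r_C3 − 380/3 = 0  ⇒  r_C3 = 10 (r>0 drops 1)
2. [ext C3·C4]  r_C3² + 10r_C3 − 200 = 0  ⇒  r_C3 = 10 (r>0 drops 1)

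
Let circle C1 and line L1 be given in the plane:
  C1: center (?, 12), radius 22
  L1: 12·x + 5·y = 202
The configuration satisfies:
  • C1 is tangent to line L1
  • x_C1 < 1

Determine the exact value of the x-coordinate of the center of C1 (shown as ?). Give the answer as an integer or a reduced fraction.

-12

1. [C1‖L1]  x_C1² − (71/3)x_C1 − 428 = 0  ⇒  x_C1 = -12 or 107/3
2. given x_C1 < 1: keep -12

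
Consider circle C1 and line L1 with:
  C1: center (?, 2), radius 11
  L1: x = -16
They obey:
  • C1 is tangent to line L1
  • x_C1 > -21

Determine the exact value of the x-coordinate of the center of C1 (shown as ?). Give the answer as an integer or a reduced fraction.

1. [C1‖L1]  x_C1² + 32x_C1 + 135 = 0  ⇒  x_C1 = -27 or -5
2. given x_C1 > -21: keep -5

-5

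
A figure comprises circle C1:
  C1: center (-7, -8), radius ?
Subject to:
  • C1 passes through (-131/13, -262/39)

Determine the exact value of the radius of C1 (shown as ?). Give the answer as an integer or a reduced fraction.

1. [C1∋P]  r_C1² − 100/9 = 0  ⇒  r_C1 = 10/3 (r>0 drops 1)

10/3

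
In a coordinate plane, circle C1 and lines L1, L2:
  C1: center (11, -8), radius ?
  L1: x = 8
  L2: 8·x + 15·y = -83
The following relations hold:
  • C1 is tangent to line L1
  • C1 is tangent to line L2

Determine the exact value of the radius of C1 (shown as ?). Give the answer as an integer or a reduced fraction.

3

1. [C1‖L1]  r_C1² − 9 = 0  ⇒  r_C1 = 3 (r>0 drops 1)
2. [C1‖L2]  r_C1² − 9 = 0  ⇒  r_C1 = 3 (r>0 drops 1)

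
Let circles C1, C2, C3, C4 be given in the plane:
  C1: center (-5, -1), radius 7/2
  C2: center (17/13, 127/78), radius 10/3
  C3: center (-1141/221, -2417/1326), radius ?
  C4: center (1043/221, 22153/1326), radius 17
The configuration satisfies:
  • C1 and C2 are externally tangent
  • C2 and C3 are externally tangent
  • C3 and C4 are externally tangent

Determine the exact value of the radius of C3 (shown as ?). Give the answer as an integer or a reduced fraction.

4

1. [ext C2·C3]  r_C3² + (20/3)r_C3 − 128/3 = 0  ⇒  r_C3 = 4 (r>0 drops 1)
2. [ext C3·C4]  r_C3² + 34r_C3 − 152 = 0  ⇒  r_C3 = 4 (r>0 drops 1)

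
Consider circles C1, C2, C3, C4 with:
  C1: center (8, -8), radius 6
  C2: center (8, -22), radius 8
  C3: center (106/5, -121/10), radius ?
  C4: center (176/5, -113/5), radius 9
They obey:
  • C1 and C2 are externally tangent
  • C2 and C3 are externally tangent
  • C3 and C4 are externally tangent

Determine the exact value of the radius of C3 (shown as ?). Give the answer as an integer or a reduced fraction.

17/2

1. [ext C2·C3]  r_C3² + 16r_C3 − 833/4 = 0  ⇒  r_C3 = 17/2 (r>0 drops 1)
2. [ext C3·C4]  r_C3² + 18r_C3 − 901/4 = 0  ⇒  r_C3 = 17/2 (r>0 drops 1)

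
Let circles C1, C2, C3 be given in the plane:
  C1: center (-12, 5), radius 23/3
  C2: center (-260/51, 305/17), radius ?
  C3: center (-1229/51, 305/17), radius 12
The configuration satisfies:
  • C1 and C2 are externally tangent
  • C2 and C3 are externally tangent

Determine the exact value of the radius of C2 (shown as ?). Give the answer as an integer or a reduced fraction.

1. [ext C1·C2]  r_C2² + (46/3)r_C2 − 469/3 = 0  ⇒  r_C2 = 7 (r>0 drops 1)
2. [ext C2·C3]  r_C2² + 24r_C2 − 217 = 0  ⇒  r_C2 = 7 (r>0 drops 1)

7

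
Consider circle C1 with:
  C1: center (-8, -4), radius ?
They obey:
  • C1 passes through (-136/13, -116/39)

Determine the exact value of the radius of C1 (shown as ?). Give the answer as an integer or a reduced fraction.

1. [C1∋P]  r_C1² − 64/9 = 0  ⇒  r_C1 = 8/3 (r>0 drops 1)

8/3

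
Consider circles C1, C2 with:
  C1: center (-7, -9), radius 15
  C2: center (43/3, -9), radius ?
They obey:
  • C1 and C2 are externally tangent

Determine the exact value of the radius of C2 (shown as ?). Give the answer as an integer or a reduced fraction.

1. [ext C1·C2]  r_C2² + 30r_C2 − 2071/9 = 0  ⇒  r_C2 = 19/3 (r>0 drops 1)

19/3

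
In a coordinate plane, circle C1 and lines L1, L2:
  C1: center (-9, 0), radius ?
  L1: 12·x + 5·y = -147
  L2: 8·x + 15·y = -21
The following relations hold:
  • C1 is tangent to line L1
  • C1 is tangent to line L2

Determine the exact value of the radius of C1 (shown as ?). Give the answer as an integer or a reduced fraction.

1. [C1‖L1]  r_C1² − 9 = 0  ⇒  r_C1 = 3 (r>0 drops 1)
2. [C1‖L2]  r_C1² − 9 = 0  ⇒  r_C1 = 3 (r>0 drops 1)

3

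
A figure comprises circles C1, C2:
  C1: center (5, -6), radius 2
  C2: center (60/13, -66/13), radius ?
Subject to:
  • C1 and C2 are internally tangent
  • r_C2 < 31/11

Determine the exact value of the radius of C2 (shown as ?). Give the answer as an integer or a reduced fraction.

1

1. [int C1,C2]  r_C2² − 4r_C2 + 3 = 0  ⇒  r_C2 = 1 or 3
2. given r_C2 < 31/11: keep 1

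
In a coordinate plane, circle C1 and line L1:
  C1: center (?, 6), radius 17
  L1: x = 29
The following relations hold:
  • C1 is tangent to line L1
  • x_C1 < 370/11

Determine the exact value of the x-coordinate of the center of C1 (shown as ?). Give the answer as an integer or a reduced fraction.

12

1. [C1‖L1]  x_C1² − 58x_C1 + 552 = 0  ⇒  x_C1 = 12 or 46
2. given x_C1 < 370/11: keep 12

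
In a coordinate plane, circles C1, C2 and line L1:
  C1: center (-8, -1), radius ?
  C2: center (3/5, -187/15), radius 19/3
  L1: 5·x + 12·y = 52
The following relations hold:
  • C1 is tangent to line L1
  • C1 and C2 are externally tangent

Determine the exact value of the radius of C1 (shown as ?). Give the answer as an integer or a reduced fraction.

8

1. [C1‖L1]  r_C1² − 64 = 0  ⇒  r_C1 = 8 (r>0 drops 1)
2. [ext C1·C2]  r_C1² + (38/3)r_C1 − 496/3 = 0  ⇒  r_C1 = 8 (r>0 drops 1)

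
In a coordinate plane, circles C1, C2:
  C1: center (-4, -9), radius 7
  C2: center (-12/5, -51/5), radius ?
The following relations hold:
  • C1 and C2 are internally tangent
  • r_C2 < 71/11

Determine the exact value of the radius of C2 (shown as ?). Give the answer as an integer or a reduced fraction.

5

1. [int C1,C2]  r_C2² − 14r_C2 + 45 = 0  ⇒  r_C2 = 5 or 9
2. given r_C2 < 71/11: keep 5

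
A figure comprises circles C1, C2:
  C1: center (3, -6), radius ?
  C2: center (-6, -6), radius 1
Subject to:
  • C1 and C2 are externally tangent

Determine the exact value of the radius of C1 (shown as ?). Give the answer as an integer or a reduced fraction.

8

1. [ext C1·C2]  r_C1² + 2r_C1 − 80 = 0  ⇒  r_C1 = 8 (r>0 drops 1)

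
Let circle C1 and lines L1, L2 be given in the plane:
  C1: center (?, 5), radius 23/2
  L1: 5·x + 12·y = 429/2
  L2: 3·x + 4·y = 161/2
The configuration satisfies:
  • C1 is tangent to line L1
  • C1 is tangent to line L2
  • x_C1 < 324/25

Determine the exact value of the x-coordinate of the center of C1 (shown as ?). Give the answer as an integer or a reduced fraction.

1. [C1‖L1]  x_C1² − (309/5)x_C1 + 304/5 = 0  ⇒  x_C1 = 1 or 304/5
2. [C1‖L2]  x_C1² − (121/3)x_C1 + 118/3 = 0  ⇒  x_C1 = 1 or 118/3

1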